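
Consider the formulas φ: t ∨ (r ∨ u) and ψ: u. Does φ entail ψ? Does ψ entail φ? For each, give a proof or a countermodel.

Only the reverse direction holds.

(→) This fails. Under r = T, t = F, u = F, the left side is true but the right side is false.

(←) Assume the antecedent. If r is true, t ∨ (r ∨ u) reduces to true regardless of the other variables. If r is false, the antecedent forces (r = F, t = F, u = T) or (r = F, t = T, u = T), and t ∨ (r ∨ u) holds there. Either way t ∨ (r ∨ u) holds.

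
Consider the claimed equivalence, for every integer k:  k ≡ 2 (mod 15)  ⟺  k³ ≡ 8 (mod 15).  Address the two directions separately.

(⇐) Suppose k³ ≡ 8 (mod 15). The only residue r in {0, …, 14} with r³ ≡ 8 (mod 15) is r = 2, so k ≡ 2 (mod 15).

(⇒) Suppose k ≡ 2 (mod 15). Write k = 15j + 2. Then (15j + 2)³ = 3375j³ + 1350j² + 180j + 8 = 15(225j³ + 90j² + 12j) + 8, so k³ ≡ 8 (mod 15).

The biconditional holds.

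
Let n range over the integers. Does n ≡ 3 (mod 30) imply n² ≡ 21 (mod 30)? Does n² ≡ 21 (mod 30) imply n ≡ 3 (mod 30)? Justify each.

(⇒) This fails: take n = 3. Then 3 ≡ 3 (mod 30), but 3² = 9 ≡ 9 (mod 30), not 21.

(⇐) This fails: take n = 9. Then 9² = 81 ≡ 21 (mod 30), yet 9 ≡ 9 (mod 30), not 3.

Neither implication holds.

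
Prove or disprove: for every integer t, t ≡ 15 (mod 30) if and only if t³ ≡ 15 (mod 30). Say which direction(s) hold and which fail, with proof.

Forward direction. Suppose t ≡ 15 (mod 30). Write t = 30j + 15. Then (30j + 15)³ = 27000j³ + 40500j² + 20250j + 3375 = 30(900j³ + 1350j² + 675j + 112) + 15, so t³ ≡ 15 (mod 30).

Converse. Suppose t³ ≡ 15 (mod 30). The only residue r in {0, …, 29} with r³ ≡ 15 (mod 30) is r = 15, so t ≡ 15 (mod 30).

Both implications hold.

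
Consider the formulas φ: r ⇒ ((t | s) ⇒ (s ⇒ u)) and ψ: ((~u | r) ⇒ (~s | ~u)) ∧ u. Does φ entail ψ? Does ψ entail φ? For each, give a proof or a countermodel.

Only the reverse direction holds.

[⇐] Assume the antecedent. If s is true, the antecedent forces (s = T, r = F, u = T, t = F) or (s = T, r = F, u = T, t = T), and r ⇒ ((t | s) ⇒ (s ⇒ u)) holds there. If s is false, r ⇒ ((t | s) ⇒ (s ⇒ u)) reduces to true regardless of the other variables. Either way r ⇒ ((t | s) ⇒ (s ⇒ u)) holds.

[⇒] This fails. Under s = F, r = F, u = F, t = F, the left side is true but the right side is false.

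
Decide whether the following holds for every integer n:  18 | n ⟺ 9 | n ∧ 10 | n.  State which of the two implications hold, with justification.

[⇐] Suppose 9 ∣ n and 10 ∣ n. Any common multiple of 9 and 10 is a multiple of their lcm; here gcd(9, 10) = 1, so lcm(9, 10) = 9·10 = 90, so 90 ∣ n. Since 18 ∣ 90, it follows that 18 ∣ n.

[⇒] This fails: take n = 18. Certainly 18 ∣ 18, but 10 ∤ 18.

Only the reverse direction holds.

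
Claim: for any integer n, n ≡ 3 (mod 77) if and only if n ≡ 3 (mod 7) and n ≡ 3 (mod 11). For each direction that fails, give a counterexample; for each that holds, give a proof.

Equivalent; both directions hold.

(⇒) Suppose n ≡ 3 (mod 77); write n = 77j + 3. Since 7 ∣ 77, reducing mod 7 gives n ≡ 3 (mod 7); since 11 ∣ 77, reducing mod 11 gives n ≡ 3 (mod 11).

(⇐) Conversely, if n ≡ 3 (mod 7) and n ≡ 3 (mod 11), then by the Chinese remainder theorem n ≡ 3 (mod 77). This is exactly n ≡ 3 (mod 77).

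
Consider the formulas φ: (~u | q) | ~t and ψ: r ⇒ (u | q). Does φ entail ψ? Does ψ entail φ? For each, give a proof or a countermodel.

Both directions fail.

(→) This fails. Under u = F, q = F, t = F, r = T, the left side is true but the right side is false.

(←) This fails. Under u = T, q = F, t = T, r = F, the left side is false but the right side is true.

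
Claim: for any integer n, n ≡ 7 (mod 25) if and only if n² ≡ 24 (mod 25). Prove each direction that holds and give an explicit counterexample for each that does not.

Forward direction. Suppose n ≡ 7 (mod 25). Write n = 25j + 7. Then (25j + 7)² = 625j² + 350j + 49 = 25(25j² + 14j + 1) + 24, so n² ≡ 24 (mod 25).

Converse. This fails: take n = 18. Then 18² = 324 ≡ 24 (mod 25), yet 18 ≡ 18 (mod 25), not 7.

Only the forward implication holds.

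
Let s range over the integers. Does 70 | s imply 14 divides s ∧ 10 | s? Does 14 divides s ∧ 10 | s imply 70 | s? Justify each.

(⟹) If 70 ∣ s, write s = 70q. Since 70 = 5·14, s = 14·(5q), so 14 ∣ s; and since 70 = 7·10, s = 10·(7q), so 10 ∣ s.

(⟸) Suppose 14 ∣ s and 10 ∣ s. Any common multiple of 14 and 10 is a multiple of their lcm; here lcm(14, 10) = 14·10/gcd(14, 10) = 140/2 = 70, so 70 ∣ s.

The biconditional holds.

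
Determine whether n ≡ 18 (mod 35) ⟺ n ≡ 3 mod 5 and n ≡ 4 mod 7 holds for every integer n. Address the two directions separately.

(→) Suppose n ≡ 18 (mod 35); write n = 35j + 18. Since 5 ∣ 35, reducing mod 5 gives n ≡ 18 ≡ 3 (mod 5); since 7 ∣ 35, reducing mod 7 gives n ≡ 18 ≡ 4 (mod 7).

(←) Conversely, if n ≡ 3 (mod 5) and n ≡ 4 (mod 7), then by the Chinese remainder theorem n ≡ 18 (mod 35). This is exactly n ≡ 18 (mod 35).

Both implications hold.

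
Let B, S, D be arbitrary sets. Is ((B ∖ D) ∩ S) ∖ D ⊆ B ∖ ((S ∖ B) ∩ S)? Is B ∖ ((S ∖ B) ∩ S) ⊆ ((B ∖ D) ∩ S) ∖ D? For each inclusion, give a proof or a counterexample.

Forward inclusion. Let x ∈ ((B ∖ D) ∩ S) ∖ D. Then x ∈ B ∩ S and x ∉ D, from which x ∈ B ∖ ((S ∖ B) ∩ S).

Reverse inclusion. This inclusion fails. Take B = {1}, S = ∅, D = ∅; then 1 ∈ B ∖ ((S ∖ B) ∩ S) but 1 ∉ ((B ∖ D) ∩ S) ∖ D.

The sets are not equal: only the forward inclusion holds.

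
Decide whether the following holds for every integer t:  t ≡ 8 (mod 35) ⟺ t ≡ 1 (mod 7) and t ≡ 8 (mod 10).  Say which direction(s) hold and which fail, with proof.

(⟹) This fails: t = 43 gives 43 ≡ 8 (mod 35) but 43 ≡ 3 (mod 10), so the conjunction on the right does not hold.

(⟸) Conversely, if t ≡ 1 (mod 7) and t ≡ 8 (mod 10), then by the Chinese remainder theorem t ≡ 8 (mod 70). Since 8 ≡ 8 (mod 35) and 35 ∣ 70, we get t ≡ 8 (mod 35).

The forward direction fails; the converse holds.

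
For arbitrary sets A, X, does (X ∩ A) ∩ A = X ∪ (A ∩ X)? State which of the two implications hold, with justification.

(⊇) This inclusion fails. Take A = ∅, X = {1}; then 1 ∈ X ∪ (A ∩ X) but 1 ∉ (X ∩ A) ∩ A.

(⊆) Let x ∈ (X ∩ A) ∩ A. Then x ∈ A ∩ X, from which x ∈ X ∪ (A ∩ X).

Only the forward inclusion holds.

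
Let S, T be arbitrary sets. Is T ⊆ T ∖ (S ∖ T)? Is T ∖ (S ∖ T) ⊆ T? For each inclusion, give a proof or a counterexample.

(⊆) Let x ∈ T. Then either x ∈ T and x ∉ S; or x ∈ S ∩ T. In each case x ∈ T ∖ (S ∖ T), so T ⊆ T ∖ (S ∖ T).

(⊇) Let x ∈ T ∖ (S ∖ T). Then either x ∈ T and x ∉ S; or x ∈ S ∩ T. In each case x ∈ T, so T ∖ (S ∖ T) ⊆ T.

The two sets are equal.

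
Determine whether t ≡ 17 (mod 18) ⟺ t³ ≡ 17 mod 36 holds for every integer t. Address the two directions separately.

(⟹) This fails: take t = 35. Then 35 ≡ 17 (mod 18), but 35³ = 42875 ≡ 35 (mod 36), not 17.

(⟸) This fails: take t = 5. Then 5³ = 125 ≡ 17 (mod 36), yet 5 ≡ 5 (mod 18), not 17.

Neither implication holds.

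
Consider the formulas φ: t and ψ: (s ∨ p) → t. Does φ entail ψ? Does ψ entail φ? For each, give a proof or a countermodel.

Forward direction. Assume the antecedent. If t is true, (s ∨ p) → t reduces to true regardless of the other variables. If t is false, the antecedent cannot hold. Either way (s ∨ p) → t holds.

Converse. This fails. Under t = F, p = F, s = F, the left side is false but the right side is true.

The forward direction holds; the converse fails.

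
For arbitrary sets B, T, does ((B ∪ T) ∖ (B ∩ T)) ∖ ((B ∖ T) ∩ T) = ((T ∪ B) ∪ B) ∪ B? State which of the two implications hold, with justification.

Only the forward inclusion holds.

Forward inclusion. Let x ∈ ((B ∪ T) ∖ (B ∩ T)) ∖ ((B ∖ T) ∩ T). Then either x ∈ B and x ∉ T; or x ∈ T and x ∉ B. In each case x ∈ ((T ∪ B) ∪ B) ∪ B, so ((B ∪ T) ∖ (B ∩ T)) ∖ ((B ∖ T) ∩ T) ⊆ ((T ∪ B) ∪ B) ∪ B.

Reverse inclusion. This inclusion fails. Take B = {1}, T = {1}; then 1 ∈ ((T ∪ B) ∪ B) ∪ B but 1 ∉ ((B ∪ T) ∖ (B ∩ T)) ∖ ((B ∖ T) ∩ T).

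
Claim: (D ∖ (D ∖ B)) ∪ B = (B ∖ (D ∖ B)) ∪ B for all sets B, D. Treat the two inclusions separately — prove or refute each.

Both inclusions hold; the sets are equal.

(⟸) Let x ∈ (B ∖ (D ∖ B)) ∪ B. Then either x ∈ B and x ∉ D; or x ∈ B ∩ D. In each case x ∈ (D ∖ (D ∖ B)) ∪ B, so (B ∖ (D ∖ B)) ∪ B ⊆ (D ∖ (D ∖ B)) ∪ B.

(⟹) Let x ∈ (D ∖ (D ∖ B)) ∪ B. Then either x ∈ B and x ∉ D; or x ∈ B ∩ D. In each case x ∈ (B ∖ (D ∖ B)) ∪ B, so (D ∖ (D ∖ B)) ∪ B ⊆ (B ∖ (D ∖ B)) ∪ B.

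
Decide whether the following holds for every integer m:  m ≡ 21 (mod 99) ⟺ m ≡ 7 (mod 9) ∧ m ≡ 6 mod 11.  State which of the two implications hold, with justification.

Both directions fail.

Forward direction. This fails: m = 21 gives 21 ≡ 21 (mod 99) but 21 ≡ 3 (mod 9), so the conjunction on the right does not hold.

Converse. This fails: m = 61 satisfies both congruences on the right (61 ≡ 7 mod 9 and 61 ≡ 6 mod 11) yet 61 ≡ 61 (mod 99), not 21.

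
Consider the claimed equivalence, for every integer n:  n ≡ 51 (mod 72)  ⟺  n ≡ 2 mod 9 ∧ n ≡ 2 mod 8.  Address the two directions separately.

Both directions fail.

Forward direction. This fails: n = 51 gives 51 ≡ 51 (mod 72) but 51 ≡ 6 (mod 9), so the conjunction on the right does not hold.

Converse. This fails: n = 2 satisfies both congruences on the right (2 ≡ 2 mod 9 and 2 ≡ 2 mod 8) yet 2 ≡ 2 (mod 72), not 51.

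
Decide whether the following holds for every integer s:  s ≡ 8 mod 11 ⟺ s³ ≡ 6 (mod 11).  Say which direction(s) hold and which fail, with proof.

Equivalent; both directions hold.

Forward direction. Suppose s ≡ 8 mod 11. Write s = 11j + 8. Then (11j + 8)³ = 1331j³ + 2904j² + 2112j + 512 = 11(121j³ + 264j² + 192j + 46) + 6, so s³ ≡ 6 (mod 11).

Converse. For the converse, argue contrapositively. If s ≢ 8 (mod 11), then s is congruent to one of 0, 1, 2, 3, 4, 5, 6, 7, 9, 10 modulo 11, and these give s³ ≡ 0, 1, 8, 5, 9, 4, 7, 2, 3, 10 respectively — never 6.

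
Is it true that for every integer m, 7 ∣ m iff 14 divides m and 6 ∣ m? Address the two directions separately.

Forward direction. This fails: take m = 7. Certainly 7 ∣ 7, but 14 ∤ 7.

Converse. Suppose 14 ∣ m and 6 ∣ m. Any common multiple of 14 and 6 is a multiple of their lcm; here lcm(14, 6) = 14·6/gcd(14, 6) = 84/2 = 42, so 42 ∣ m. Since 7 ∣ 42, it follows that 7 ∣ m.

Only the reverse direction holds.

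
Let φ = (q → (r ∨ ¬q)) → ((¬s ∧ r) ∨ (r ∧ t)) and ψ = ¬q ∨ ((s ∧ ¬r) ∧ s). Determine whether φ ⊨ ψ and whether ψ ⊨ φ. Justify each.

Forward direction. This fails. Under r = F, q = T, t = F, s = F, the left side is true but the right side is false.

Converse. This fails. Under r = F, q = F, t = F, s = F, the left side is false but the right side is true.

Neither implication holds.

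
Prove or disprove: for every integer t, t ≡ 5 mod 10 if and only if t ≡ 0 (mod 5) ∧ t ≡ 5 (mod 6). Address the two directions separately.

(⇐) If t ≡ 0 (mod 5) and t ≡ 5 (mod 6), then by the Chinese remainder theorem t ≡ 5 (mod 30). Since 5 ≡ 5 (mod 10) and 10 ∣ 30, we get t ≡ 5 (mod 10).

(⇒) This fails: t = 25 gives 25 ≡ 5 (mod 10) but 25 ≡ 1 (mod 6), so the conjunction on the right does not hold.

Only the reverse direction holds.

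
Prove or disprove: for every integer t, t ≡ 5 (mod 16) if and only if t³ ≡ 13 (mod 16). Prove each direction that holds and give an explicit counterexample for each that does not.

Both directions hold; the statement is true.

Forward direction. Suppose t ≡ 5 (mod 16). Write t = 16j + 5. Then (16j + 5)³ = 4096j³ + 3840j² + 1200j + 125 = 16(256j³ + 240j² + 75j + 7) + 13, so t³ ≡ 13 (mod 16).

Converse. Suppose t³ ≡ 13 (mod 16). The only residue r in {0, …, 15} with r³ ≡ 13 (mod 16) is r = 5, so t ≡ 5 (mod 16).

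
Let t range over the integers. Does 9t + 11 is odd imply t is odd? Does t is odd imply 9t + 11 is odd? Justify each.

Neither direction holds.

[⇒] This fails: t = 0 gives 9t + 11 = 11, which is odd, but 0 is even, not odd.

[⇐] This also fails: t = 1 is odd, but 9t + 11 = 20 is even, not odd.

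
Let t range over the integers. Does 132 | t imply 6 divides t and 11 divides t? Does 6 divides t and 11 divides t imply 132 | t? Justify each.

The forward direction holds; the converse fails.

Converse. This fails: take t = 66. Both 6 ∣ 66 and 11 ∣ 66, yet 66 is not a multiple of 132 (since 66 = 0·132 + 66), so 132 ∤ 66.

Forward direction. If 132 ∣ t, write t = 132q. Since 132 = 22·6, t = 6·(22q), so 6 ∣ t; and since 132 = 12·11, t = 11·(12q), so 11 ∣ t.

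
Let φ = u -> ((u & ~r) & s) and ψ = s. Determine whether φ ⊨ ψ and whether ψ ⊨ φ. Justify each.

Neither direction holds.

(⟹) This fails. Under r = F, u = F, s = F, the left side is true but the right side is false.

(⟸) This fails. Under r = T, u = T, s = T, the left side is false but the right side is true.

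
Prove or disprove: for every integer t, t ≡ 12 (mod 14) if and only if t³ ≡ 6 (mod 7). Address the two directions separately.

Only the forward implication holds.

Converse. This fails: take t = 3. Then 3³ = 27 ≡ 6 (mod 7), yet 3 ≡ 3 (mod 14), not 12.

Forward direction. Suppose t ≡ 12 (mod 14). Then t³ ≡ 12³ = 1728 (mod 14), and since 7 ∣ 14, also t³ ≡ 6 (mod 7).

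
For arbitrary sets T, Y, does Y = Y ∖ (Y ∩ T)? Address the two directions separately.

Reverse inclusion. Let x ∈ Y ∖ (Y ∩ T). Then x ∈ Y and x ∉ T, from which x ∈ Y.

Forward inclusion. This inclusion fails. Take T = {1}, Y = {1}; then 1 ∈ Y but 1 ∉ Y ∖ (Y ∩ T).

The sets are not equal: only the reverse inclusion holds.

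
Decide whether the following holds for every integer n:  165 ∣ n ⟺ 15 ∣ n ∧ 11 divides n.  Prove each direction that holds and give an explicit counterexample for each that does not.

Forward direction. If 165 ∣ n, write n = 165q. Since 165 = 11·15, n = 15·(11q), so 15 ∣ n; and since 165 = 15·11, n = 11·(15q), so 11 ∣ n.

Converse. Suppose 15 ∣ n and 11 ∣ n. Any common multiple of 15 and 11 is a multiple of their lcm; here gcd(15, 11) = 1, so lcm(15, 11) = 15·11 = 165, so 165 ∣ n.

Both directions hold.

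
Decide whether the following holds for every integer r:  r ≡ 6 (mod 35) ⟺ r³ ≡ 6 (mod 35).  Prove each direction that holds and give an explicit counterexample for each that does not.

Forward direction. Suppose r ≡ 6 (mod 35). Write r = 35j + 6. Then (35j + 6)³ = 42875j³ + 22050j² + 3780j + 216 = 35(1225j³ + 630j² + 108j + 6) + 6, so r³ ≡ 6 (mod 35).

Converse. This fails: take r = 26. Then 26³ = 17576 ≡ 6 (mod 35), yet 26 ≡ 26 (mod 35), not 6.

Only the forward direction holds.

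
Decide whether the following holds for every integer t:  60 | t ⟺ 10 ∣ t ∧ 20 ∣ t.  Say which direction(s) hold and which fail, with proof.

The forward direction holds; the converse fails.

(⇒) If 60 ∣ t, write t = 60q. Since 60 = 6·10, t = 10·(6q), so 10 ∣ t; and since 60 = 3·20, t = 20·(3q), so 20 ∣ t.

(⇐) This fails: take t = 20. Both 10 ∣ 20 and 20 ∣ 20, yet 20 is not a multiple of 60 (since 20 = 0·60 + 20), so 60 ∤ 20.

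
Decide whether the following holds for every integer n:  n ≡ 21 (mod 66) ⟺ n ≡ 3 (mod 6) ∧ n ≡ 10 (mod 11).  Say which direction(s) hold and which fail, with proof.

The biconditional holds.

(⇐) If n ≡ 3 (mod 6) and n ≡ 10 (mod 11), then by the Chinese remainder theorem n ≡ 21 (mod 66). This is exactly n ≡ 21 (mod 66).

(⇒) Suppose n ≡ 21 (mod 66); write n = 66j + 21. Since 6 ∣ 66, reducing mod 6 gives n ≡ 21 ≡ 3 (mod 6); since 11 ∣ 66, reducing mod 11 gives n ≡ 21 ≡ 10 (mod 11).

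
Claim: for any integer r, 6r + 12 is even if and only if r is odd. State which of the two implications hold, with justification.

(→) This fails: take r = 4. Then 6r + 12 = 36, which is even, yet r = 4 is even, not odd.

(←) Suppose r is odd. Since 6 is even, 6r is even for every r, so 6r + 12 has the same parity as 12, which is even. Hence 6r + 12 is even.

Only the converse holds.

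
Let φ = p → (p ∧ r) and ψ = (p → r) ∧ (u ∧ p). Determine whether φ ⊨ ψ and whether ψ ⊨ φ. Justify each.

The forward direction fails; the converse holds.

Forward direction. This fails. Under u = F, r = F, p = F, the left side is true but the right side is false.

Converse. Assume the antecedent. If u is true, the antecedent forces (u = T, r = T, p = T), and p → (p ∧ r) holds there. If u is false, the antecedent cannot hold. Either way p → (p ∧ r) holds.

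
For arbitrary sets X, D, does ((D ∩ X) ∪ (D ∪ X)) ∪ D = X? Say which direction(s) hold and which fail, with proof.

Only the reverse inclusion holds.

(⊆) This inclusion fails. Take X = ∅, D = {1}; then 1 ∈ ((D ∩ X) ∪ (D ∪ X)) ∪ D but 1 ∉ X.

(⊇) Let x ∈ X. Then either x ∈ X and x ∉ D; or x ∈ X ∩ D. In each case x ∈ ((D ∩ X) ∪ (D ∪ X)) ∪ D, so X ⊆ ((D ∩ X) ∪ (D ∪ X)) ∪ D.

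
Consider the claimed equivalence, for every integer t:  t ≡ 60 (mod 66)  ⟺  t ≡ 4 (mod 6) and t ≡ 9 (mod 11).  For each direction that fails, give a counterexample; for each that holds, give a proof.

Neither direction holds.

(⟹) This fails: t = 60 gives 60 ≡ 60 (mod 66) but 60 ≡ 0 (mod 6), so the conjunction on the right does not hold.

(⟸) This fails: t = 64 satisfies both congruences on the right (64 ≡ 4 mod 6 and 64 ≡ 9 mod 11) yet 64 ≡ 64 (mod 66), not 60.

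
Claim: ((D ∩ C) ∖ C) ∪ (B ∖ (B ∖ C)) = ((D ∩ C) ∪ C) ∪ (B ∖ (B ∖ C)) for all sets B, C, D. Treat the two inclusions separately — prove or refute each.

Only the forward inclusion holds.

Forward inclusion. Let x ∈ ((D ∩ C) ∖ C) ∪ (B ∖ (B ∖ C)). Then either x ∈ B ∩ C and x ∉ D; or x ∈ B ∩ C ∩ D. In each case x ∈ ((D ∩ C) ∪ C) ∪ (B ∖ (B ∖ C)), so ((D ∩ C) ∖ C) ∪ (B ∖ (B ∖ C)) ⊆ ((D ∩ C) ∪ C) ∪ (B ∖ (B ∖ C)).

Reverse inclusion. This inclusion fails. Take B = ∅, C = {1}, D = ∅; then 1 ∈ ((D ∩ C) ∪ C) ∪ (B ∖ (B ∖ C)) but 1 ∉ ((D ∩ C) ∖ C) ∪ (B ∖ (B ∖ C)).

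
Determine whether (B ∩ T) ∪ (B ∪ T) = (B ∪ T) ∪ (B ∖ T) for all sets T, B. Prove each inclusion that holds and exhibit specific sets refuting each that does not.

(⊇) Let x ∈ (B ∪ T) ∪ (B ∖ T). Then either x ∈ T and x ∉ B; or x ∈ B and x ∉ T; or x ∈ T ∩ B. In each case x ∈ (B ∩ T) ∪ (B ∪ T), so (B ∪ T) ∪ (B ∖ T) ⊆ (B ∩ T) ∪ (B ∪ T).

(⊆) Let x ∈ (B ∩ T) ∪ (B ∪ T). Then either x ∈ T and x ∉ B; or x ∈ B and x ∉ T; or x ∈ T ∩ B. In each case x ∈ (B ∪ T) ∪ (B ∖ T), so (B ∩ T) ∪ (B ∪ T) ⊆ (B ∪ T) ∪ (B ∖ T).

The two sets are equal.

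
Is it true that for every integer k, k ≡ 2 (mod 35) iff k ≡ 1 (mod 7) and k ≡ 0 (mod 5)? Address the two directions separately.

Neither implication holds.

[⇒] This fails: k = 2 gives 2 ≡ 2 (mod 35) but 2 ≡ 2 (mod 7), so the conjunction on the right does not hold.

[⇐] This fails: k = 15 satisfies both congruences on the right (15 ≡ 1 mod 7 and 15 ≡ 0 mod 5) yet 15 ≡ 15 (mod 35), not 2.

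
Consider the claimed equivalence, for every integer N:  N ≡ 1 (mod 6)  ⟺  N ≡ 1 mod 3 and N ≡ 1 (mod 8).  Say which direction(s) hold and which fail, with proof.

[⇒] This fails: N = 19 gives 19 ≡ 1 (mod 6) but 19 ≡ 3 (mod 8), so the conjunction on the right does not hold.

[⇐] Conversely, if N ≡ 1 (mod 3) and N ≡ 1 (mod 8), then by the Chinese remainder theorem N ≡ 1 (mod 24). Since 1 ≡ 1 (mod 6) and 6 ∣ 24, we get N ≡ 1 (mod 6).

(⇒) fails; (⇐) holds.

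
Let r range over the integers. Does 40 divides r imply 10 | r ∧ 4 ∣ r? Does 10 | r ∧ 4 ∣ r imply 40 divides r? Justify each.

(⟹) If 40 ∣ r, write r = 40q. Since 40 = 4·10, r = 10·(4q), so 10 ∣ r; and since 40 = 10·4, r = 4·(10q), so 4 ∣ r.

(⟸) This fails: take r = 20. Both 10 ∣ 20 and 4 ∣ 20, yet 20 is not a multiple of 40 (since 20 = 0·40 + 20), so 40 ∤ 20.

The forward direction holds; the converse fails.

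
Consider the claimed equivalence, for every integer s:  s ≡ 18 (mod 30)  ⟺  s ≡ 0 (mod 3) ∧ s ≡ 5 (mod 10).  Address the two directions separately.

[⇒] This fails: s = 18 gives 18 ≡ 18 (mod 30) but 18 ≡ 8 (mod 10), so the conjunction on the right does not hold.

[⇐] This fails: s = 15 satisfies both congruences on the right (15 ≡ 0 mod 3 and 15 ≡ 5 mod 10) yet 15 ≡ 15 (mod 30), not 18.

Neither direction holds.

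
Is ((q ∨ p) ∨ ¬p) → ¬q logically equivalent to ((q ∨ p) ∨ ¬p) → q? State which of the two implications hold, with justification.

Neither direction holds.

(→) This fails. Under p = F, q = F, the left side is true but the right side is false.

(←) This fails. Under p = F, q = T, the left side is false but the right side is true.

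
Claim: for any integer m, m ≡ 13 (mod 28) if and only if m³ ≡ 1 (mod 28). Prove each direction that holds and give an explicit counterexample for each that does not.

[⇒] This fails: take m = 13. Then 13 ≡ 13 (mod 28), but 13³ = 2197 ≡ 13 (mod 28), not 1.

[⇐] This fails: take m = 1. Then 1³ = 1 ≡ 1 (mod 28), yet 1 ≡ 1 (mod 28), not 13.

Neither direction holds.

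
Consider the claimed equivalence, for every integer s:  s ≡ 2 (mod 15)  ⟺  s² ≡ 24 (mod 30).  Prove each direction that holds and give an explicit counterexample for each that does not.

(→) This fails: take s = 2. Then 2 ≡ 2 (mod 15), but 2² = 4 ≡ 4 (mod 30), not 24.

(←) This fails: take s = 12. Then 12² = 144 ≡ 24 (mod 30), yet 12 ≡ 12 (mod 15), not 2.

Neither implication holds.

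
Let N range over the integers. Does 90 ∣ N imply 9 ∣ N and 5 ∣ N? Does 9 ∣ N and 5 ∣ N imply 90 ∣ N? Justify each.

[⇒] If 90 ∣ N, write N = 90q. Since 90 = 10·9, N = 9·(10q), so 9 ∣ N; and since 90 = 18·5, N = 5·(18q), so 5 ∣ N.

[⇐] This fails: take N = 45. Both 9 ∣ 45 and 5 ∣ 45, yet 45 is not a multiple of 90 (since 45 = 0·90 + 45), so 90 ∤ 45.

Only the forward direction holds.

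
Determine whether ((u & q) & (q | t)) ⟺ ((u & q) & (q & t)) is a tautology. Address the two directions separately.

(←) Assume the antecedent. If q is true, the antecedent forces (q = T, t = T, u = T), and (u & q) & (q | t) holds there. If q is false, the antecedent cannot hold. Either way (u & q) & (q | t) holds.

(→) This fails. Under q = T, t = F, u = T, the left side is true but the right side is false.

(⇒) fails; (⇐) holds.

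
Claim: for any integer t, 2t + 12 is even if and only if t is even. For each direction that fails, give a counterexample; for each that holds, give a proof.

The forward direction fails; the converse holds.

[⇒] This fails: take t = 1. Then 2t + 12 = 14, which is even, yet t = 1 is odd, not even.

[⇐] Suppose t is even. Since 2 is even, 2t is even for every t, so 2t + 12 has the same parity as 12, which is even. Hence 2t + 12 is even.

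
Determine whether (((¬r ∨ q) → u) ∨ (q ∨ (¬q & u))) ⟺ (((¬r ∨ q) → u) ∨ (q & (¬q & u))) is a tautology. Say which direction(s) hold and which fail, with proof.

Forward direction. This fails. Under u = F, q = T, r = F, the left side is true but the right side is false.

Converse. Assume the antecedent. If u is true, the consequent reduces to true regardless of the other variables. If u is false, the antecedent forces (u = F, q = F, r = T), and the consequent holds there. Either way the consequent holds.

Only the converse holds.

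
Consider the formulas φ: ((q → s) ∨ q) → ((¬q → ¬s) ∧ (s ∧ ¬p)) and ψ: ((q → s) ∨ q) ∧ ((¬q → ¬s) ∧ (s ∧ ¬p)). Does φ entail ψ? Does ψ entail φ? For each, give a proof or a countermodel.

(⟹) Assume the antecedent. If q is true, the antecedent forces (q = T, p = F, s = T), and the consequent holds there. If q is false, the antecedent cannot hold. Either way the consequent holds.

(⟸) Assume the antecedent. If q is true, the antecedent forces (q = T, p = F, s = T), and the consequent holds there. If q is false, the antecedent cannot hold. Either way the consequent holds.

Both directions hold; the statement is true.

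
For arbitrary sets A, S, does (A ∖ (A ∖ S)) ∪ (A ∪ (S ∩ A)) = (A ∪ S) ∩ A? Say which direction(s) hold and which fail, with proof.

Both inclusions hold; the sets are equal.

(⟹) Let x ∈ (A ∖ (A ∖ S)) ∪ (A ∪ (S ∩ A)). Then either x ∈ A and x ∉ S; or x ∈ A ∩ S. In each case x ∈ (A ∪ S) ∩ A, so (A ∖ (A ∖ S)) ∪ (A ∪ (S ∩ A)) ⊆ (A ∪ S) ∩ A.

(⟸) Let x ∈ (A ∪ S) ∩ A. Then either x ∈ A and x ∉ S; or x ∈ A ∩ S. In each case x ∈ (A ∖ (A ∖ S)) ∪ (A ∪ (S ∩ A)), so (A ∪ S) ∩ A ⊆ (A ∖ (A ∖ S)) ∪ (A ∪ (S ∩ A)).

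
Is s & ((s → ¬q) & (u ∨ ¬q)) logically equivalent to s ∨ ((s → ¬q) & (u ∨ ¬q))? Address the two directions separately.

(⟹) Assume the antecedent. If s is true, s ∨ ((s → ¬q) & (u ∨ ¬q)) reduces to true regardless of the other variables. If s is false, the antecedent cannot hold. Either way s ∨ ((s → ¬q) & (u ∨ ¬q)) holds.

(⟸) This fails. Under s = F, u = F, q = F, the left side is false but the right side is true.

Not equivalent: only (⇒) holds.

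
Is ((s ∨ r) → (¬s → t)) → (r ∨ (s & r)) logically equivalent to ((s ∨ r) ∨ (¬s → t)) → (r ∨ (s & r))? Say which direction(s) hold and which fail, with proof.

Only the forward implication holds.

(→) Assume the antecedent. If s is true, the antecedent forces (s = T, t = F, r = T) or (s = T, t = T, r = T), and the consequent holds there. If s is false, the antecedent forces (s = F, t = F, r = T) or (s = F, t = T, r = T), and the consequent holds there. Either way the consequent holds.

(←) This fails. Under s = F, t = F, r = F, the left side is false but the right side is true.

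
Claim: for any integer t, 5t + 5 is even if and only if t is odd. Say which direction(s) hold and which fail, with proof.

(⟸) Suppose t is odd; write t = 2j + 1. Then 5t + 5 = 5·(2j + 1) + 5 = 2·5j + 10, which is even.

(⟹) Suppose 5t + 5 is even. Since 5 is odd, 5t and t have the same parity, so 5t + 5 ≡ t + 5 (mod 2). As 5 is odd, 5t + 5 is even exactly when t is odd. Thus t is odd.

Both implications hold.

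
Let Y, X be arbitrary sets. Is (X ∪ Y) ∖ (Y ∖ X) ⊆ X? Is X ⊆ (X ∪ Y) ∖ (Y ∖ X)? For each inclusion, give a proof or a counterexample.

(⟸) Let x ∈ X. Then either x ∈ X and x ∉ Y; or x ∈ Y ∩ X. In each case x ∈ (X ∪ Y) ∖ (Y ∖ X), so X ⊆ (X ∪ Y) ∖ (Y ∖ X).

(⟹) Let x ∈ (X ∪ Y) ∖ (Y ∖ X). Then either x ∈ X and x ∉ Y; or x ∈ Y ∩ X. In each case x ∈ X, so (X ∪ Y) ∖ (Y ∖ X) ⊆ X.

The two sets are equal.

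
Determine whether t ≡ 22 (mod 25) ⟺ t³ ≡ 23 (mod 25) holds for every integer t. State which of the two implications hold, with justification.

The biconditional holds.

[⇒] Suppose t ≡ 22 (mod 25). Write t = 25j + 22. Then (25j + 22)³ = 15625j³ + 41250j² + 36300j + 10648 = 25(625j³ + 1650j² + 1452j + 425) + 23, so t³ ≡ 23 (mod 25).

[⇐] Conversely, suppose t³ ≡ 23 (mod 25). The only residue r in {0, …, 24} with r³ ≡ 23 (mod 25) is r = 22, so t ≡ 22 (mod 25).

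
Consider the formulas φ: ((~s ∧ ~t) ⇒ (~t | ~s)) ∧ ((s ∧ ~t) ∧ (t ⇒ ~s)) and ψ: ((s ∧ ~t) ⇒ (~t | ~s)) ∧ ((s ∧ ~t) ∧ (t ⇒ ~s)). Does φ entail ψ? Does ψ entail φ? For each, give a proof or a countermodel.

Forward direction. Assume the antecedent. If t is true, the antecedent cannot hold. If t is false, the antecedent forces (t = F, s = T), and the consequent holds there. Either way the consequent holds.

Converse. Assume the antecedent. If t is true, the antecedent cannot hold. If t is false, the antecedent forces (t = F, s = T), and the consequent holds there. Either way the consequent holds.

Equivalent; both directions hold.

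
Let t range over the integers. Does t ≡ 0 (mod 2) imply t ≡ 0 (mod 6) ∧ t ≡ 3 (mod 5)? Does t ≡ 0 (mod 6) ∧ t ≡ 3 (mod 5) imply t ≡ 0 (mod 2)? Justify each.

Only the converse holds.

(→) This fails: t = 0 gives 0 ≡ 0 (mod 2) but 0 ≡ 0 (mod 5), so the conjunction on the right does not hold.

(←) Conversely, if t ≡ 0 (mod 6) and t ≡ 3 (mod 5), then by the Chinese remainder theorem t ≡ 18 (mod 30). Since 18 ≡ 0 (mod 2) and 2 ∣ 30, we get t ≡ 0 (mod 2).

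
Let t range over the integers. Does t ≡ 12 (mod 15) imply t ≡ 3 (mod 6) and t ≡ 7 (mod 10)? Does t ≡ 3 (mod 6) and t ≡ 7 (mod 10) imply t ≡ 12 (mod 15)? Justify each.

(→) This fails: t = 12 gives 12 ≡ 12 (mod 15) but 12 ≡ 0 (mod 6), so the conjunction on the right does not hold.

(←) Conversely, if t ≡ 3 (mod 6) and t ≡ 7 (mod 10), then by the Chinese remainder theorem t ≡ 27 (mod 30). Since 27 ≡ 12 (mod 15) and 15 ∣ 30, we get t ≡ 12 (mod 15).

The forward direction fails; the converse holds.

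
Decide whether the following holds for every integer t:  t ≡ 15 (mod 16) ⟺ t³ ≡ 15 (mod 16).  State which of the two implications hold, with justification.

Both directions hold; the statement is true.

(→) Suppose t ≡ 15 (mod 16). Write t = 16j + 15. Then (16j + 15)³ = 4096j³ + 11520j² + 10800j + 3375 = 16(256j³ + 720j² + 675j + 210) + 15, so t³ ≡ 15 (mod 16).

(←) Conversely, suppose t³ ≡ 15 (mod 16). The only residue r in {0, …, 15} with r³ ≡ 15 (mod 16) is r = 15, so t ≡ 15 (mod 16).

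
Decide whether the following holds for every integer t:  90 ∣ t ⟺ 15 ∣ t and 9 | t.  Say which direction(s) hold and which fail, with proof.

The forward direction holds; the converse fails.

(⇒) If 90 ∣ t, write t = 90q. Since 90 = 6·15, t = 15·(6q), so 15 ∣ t; and since 90 = 10·9, t = 9·(10q), so 9 ∣ t.

(⇐) This fails: take t = 45. Both 15 ∣ 45 and 9 ∣ 45, yet 45 is not a multiple of 90 (since 45 = 0·90 + 45), so 90 ∤ 45.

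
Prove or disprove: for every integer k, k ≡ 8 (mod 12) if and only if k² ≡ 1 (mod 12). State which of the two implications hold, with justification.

Forward direction. This fails: take k = 8. Then 8 ≡ 8 (mod 12), but 8² = 64 ≡ 4 (mod 12), not 1.

Converse. This fails: take k = 1. Then 1² = 1 ≡ 1 (mod 12), yet 1 ≡ 1 (mod 12), not 8.

(⇒) fails and (⇐) fails.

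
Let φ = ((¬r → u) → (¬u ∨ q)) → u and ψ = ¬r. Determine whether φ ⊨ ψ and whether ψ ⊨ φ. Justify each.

(⇒) fails and (⇐) fails.

Forward direction. This fails. Under r = T, u = T, q = F, the left side is true but the right side is false.

Converse. This fails. Under r = F, u = F, q = F, the left side is false but the right side is true.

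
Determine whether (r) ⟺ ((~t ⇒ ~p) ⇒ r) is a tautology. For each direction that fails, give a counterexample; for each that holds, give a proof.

(⇐) This fails. Under p = T, r = F, t = F, the left side is false but the right side is true.

(⇒) Assume the antecedent. If p is true, the antecedent forces (p = T, r = T, t = F) or (p = T, r = T, t = T), and (~t ⇒ ~p) ⇒ r holds there. If p is false, the antecedent forces (p = F, r = T, t = F) or (p = F, r = T, t = T), and (~t ⇒ ~p) ⇒ r holds there. Either way (~t ⇒ ~p) ⇒ r holds.

The forward direction holds; the converse fails.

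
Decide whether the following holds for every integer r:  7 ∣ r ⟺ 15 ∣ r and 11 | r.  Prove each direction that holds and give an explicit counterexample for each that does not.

Forward direction. This fails: take r = 7. Certainly 7 ∣ 7, but 15 ∤ 7.

Converse. This fails: take r = 165. Both 15 ∣ 165 and 11 ∣ 165, yet 165 is not a multiple of 7 (since 165 = 23·7 + 4), so 7 ∤ 165.

Neither implication holds.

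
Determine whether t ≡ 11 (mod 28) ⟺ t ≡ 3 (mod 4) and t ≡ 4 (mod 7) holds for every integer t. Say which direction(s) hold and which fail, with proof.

Both directions hold; the statement is true.

[⇐] If t ≡ 3 (mod 4) and t ≡ 4 (mod 7), then by the Chinese remainder theorem t ≡ 11 (mod 28). This is exactly t ≡ 11 (mod 28).

[⇒] Suppose t ≡ 11 (mod 28); write t = 28j + 11. Since 4 ∣ 28, reducing mod 4 gives t ≡ 11 ≡ 3 (mod 4); since 7 ∣ 28, reducing mod 7 gives t ≡ 11 ≡ 4 (mod 7).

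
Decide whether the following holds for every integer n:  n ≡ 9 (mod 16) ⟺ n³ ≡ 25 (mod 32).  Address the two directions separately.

Only the reverse direction holds.

Converse. The residues r modulo 32 with r³ ≡ 25 (mod 32) are exactly {9}, and each is ≡ 9 (mod 16).

Forward direction. This fails: take n = 25. Then 25 ≡ 9 (mod 16), but 25³ = 15625 ≡ 9 (mod 32), not 25.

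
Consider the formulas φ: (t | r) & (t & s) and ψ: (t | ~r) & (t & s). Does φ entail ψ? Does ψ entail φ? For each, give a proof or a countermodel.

Equivalent; both directions hold.

(⇒) Assume the antecedent. If t is true, the antecedent forces (t = T, r = F, s = T) or (t = T, r = T, s = T), and (t | ~r) & (t & s) holds there. If t is false, the antecedent cannot hold. Either way (t | ~r) & (t & s) holds.

(⇐) Assume the antecedent. If t is true, the antecedent forces (t = T, r = F, s = T) or (t = T, r = T, s = T), and (t | r) & (t & s) holds there. If t is false, the antecedent cannot hold. Either way (t | r) & (t & s) holds.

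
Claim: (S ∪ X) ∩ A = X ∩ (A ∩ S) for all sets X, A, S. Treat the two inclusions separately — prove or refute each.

(⟹) This inclusion fails. Take X = {1}, A = {1}, S = ∅; then 1 ∈ (S ∪ X) ∩ A but 1 ∉ X ∩ (A ∩ S).

(⟸) Let x ∈ X ∩ (A ∩ S). Then x ∈ X ∩ A ∩ S, from which x ∈ (S ∪ X) ∩ A.

(⊆) fails; (⊇) holds.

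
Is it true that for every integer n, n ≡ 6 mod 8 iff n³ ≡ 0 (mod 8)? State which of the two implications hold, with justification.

(→) Suppose n ≡ 6 mod 8. Write n = 8j + 6. Then (8j + 6)³ = 512j³ + 1152j² + 864j + 216 = 8(64j³ + 144j² + 108j + 27) + 0, so n³ ≡ 0 (mod 8).

(←) This fails: take n = 0. Then 0³ = 0 ≡ 0 (mod 8), yet 0 ≡ 0 (mod 8), not 6.

Only the forward implication holds.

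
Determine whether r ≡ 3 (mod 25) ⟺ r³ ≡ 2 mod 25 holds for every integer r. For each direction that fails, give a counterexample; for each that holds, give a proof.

Converse. Suppose r³ ≡ 2 (mod 25). The only residue r in {0, …, 24} with r³ ≡ 2 (mod 25) is r = 3, so r ≡ 3 (mod 25).

Forward direction. Suppose r ≡ 3 (mod 25). Write r = 25j + 3. Then (25j + 3)³ = 15625j³ + 5625j² + 675j + 27 = 25(625j³ + 225j² + 27j + 1) + 2, so r³ ≡ 2 (mod 25).

Both implications hold.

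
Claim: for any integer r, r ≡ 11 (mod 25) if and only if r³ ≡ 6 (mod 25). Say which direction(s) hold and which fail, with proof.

Forward direction. Suppose r ≡ 11 (mod 25). Write r = 25j + 11. Then (25j + 11)³ = 15625j³ + 20625j² + 9075j + 1331 = 25(625j³ + 825j² + 363j + 53) + 6, so r³ ≡ 6 (mod 25).

Converse. Suppose r³ ≡ 6 (mod 25). The only residue r in {0, …, 24} with r³ ≡ 6 (mod 25) is r = 11, so r ≡ 11 (mod 25).

Both directions hold; the statement is true.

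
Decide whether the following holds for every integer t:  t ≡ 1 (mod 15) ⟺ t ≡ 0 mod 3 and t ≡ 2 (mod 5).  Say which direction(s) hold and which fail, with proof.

(⇒) fails and (⇐) fails.

(⟹) This fails: t = 1 gives 1 ≡ 1 (mod 15) but 1 ≡ 1 (mod 3), so the conjunction on the right does not hold.

(⟸) This fails: t = 12 satisfies both congruences on the right (12 ≡ 0 mod 3 and 12 ≡ 2 mod 5) yet 12 ≡ 12 (mod 15), not 1.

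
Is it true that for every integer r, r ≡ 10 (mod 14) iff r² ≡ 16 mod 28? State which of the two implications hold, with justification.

(⟸) This fails: take r = 4. Then 4² = 16 ≡ 16 (mod 28), yet 4 ≡ 4 (mod 14), not 10.

(⟹) Suppose r ≡ 10 (mod 14). Working modulo 28, r ∈ {10, 24}; for each such r, r² ≡ 16 (mod 28).

Only the forward implication holds.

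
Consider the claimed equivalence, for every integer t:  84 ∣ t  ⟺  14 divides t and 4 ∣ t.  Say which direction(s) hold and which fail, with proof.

The forward direction holds; the converse fails.

(→) If 84 ∣ t, write t = 84q. Since 84 = 6·14, t = 14·(6q), so 14 ∣ t; and since 84 = 21·4, t = 4·(21q), so 4 ∣ t.

(←) This fails: take t = 28. Both 14 ∣ 28 and 4 ∣ 28, yet 28 is not a multiple of 84 (since 28 = 0·84 + 28), so 84 ∤ 28.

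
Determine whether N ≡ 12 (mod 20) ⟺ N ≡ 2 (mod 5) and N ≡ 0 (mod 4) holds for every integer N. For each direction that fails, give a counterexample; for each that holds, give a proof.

(⟹) Suppose N ≡ 12 (mod 20); write N = 20j + 12. Since 5 ∣ 20, reducing mod 5 gives N ≡ 12 ≡ 2 (mod 5); since 4 ∣ 20, reducing mod 4 gives N ≡ 12 ≡ 0 (mod 4).

(⟸) Conversely, if N ≡ 2 (mod 5) and N ≡ 0 (mod 4), then by the Chinese remainder theorem N ≡ 12 (mod 20). This is exactly N ≡ 12 (mod 20).

Both directions hold.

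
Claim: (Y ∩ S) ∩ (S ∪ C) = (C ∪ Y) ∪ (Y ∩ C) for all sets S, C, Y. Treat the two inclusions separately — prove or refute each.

(⊆) holds; (⊇) fails.

Forward inclusion. Let x ∈ (Y ∩ S) ∩ (S ∪ C). Then either x ∈ S ∩ Y and x ∉ C; or x ∈ S ∩ C ∩ Y. In each case x ∈ (C ∪ Y) ∪ (Y ∩ C), so (Y ∩ S) ∩ (S ∪ C) ⊆ (C ∪ Y) ∪ (Y ∩ C).

Reverse inclusion. This inclusion fails. Take S = ∅, C = {1}, Y = ∅; then 1 ∈ (C ∪ Y) ∪ (Y ∩ C) but 1 ∉ (Y ∩ S) ∩ (S ∪ C).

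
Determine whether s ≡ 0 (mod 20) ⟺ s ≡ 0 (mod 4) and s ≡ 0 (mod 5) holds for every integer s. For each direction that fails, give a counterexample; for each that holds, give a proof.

(⟹) Suppose s ≡ 0 (mod 20); write s = 20j + 0. Since 4 ∣ 20, reducing mod 4 gives s ≡ 0 (mod 4); since 5 ∣ 20, reducing mod 5 gives s ≡ 0 (mod 5).

(⟸) Conversely, if s ≡ 0 (mod 4) and s ≡ 0 (mod 5), then by the Chinese remainder theorem s ≡ 0 (mod 20). This is exactly s ≡ 0 (mod 20).

Both directions hold; the statement is true.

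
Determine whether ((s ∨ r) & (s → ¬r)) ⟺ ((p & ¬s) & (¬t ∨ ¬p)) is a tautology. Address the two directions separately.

(⇒) fails and (⇐) fails.

(⟹) This fails. Under s = T, r = F, p = F, t = F, the left side is true but the right side is false.

(⟸) This fails. Under s = F, r = F, p = T, t = F, the left side is false but the right side is true.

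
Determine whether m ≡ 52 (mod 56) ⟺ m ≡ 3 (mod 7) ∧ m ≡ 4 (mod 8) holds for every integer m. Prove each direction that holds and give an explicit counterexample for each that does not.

Both directions hold; the statement is true.

(←) If m ≡ 3 (mod 7) and m ≡ 4 (mod 8), then by the Chinese remainder theorem m ≡ 52 (mod 56). This is exactly m ≡ 52 (mod 56).

(→) Suppose m ≡ 52 (mod 56); write m = 56j + 52. Since 7 ∣ 56, reducing mod 7 gives m ≡ 52 ≡ 3 (mod 7); since 8 ∣ 56, reducing mod 8 gives m ≡ 52 ≡ 4 (mod 8).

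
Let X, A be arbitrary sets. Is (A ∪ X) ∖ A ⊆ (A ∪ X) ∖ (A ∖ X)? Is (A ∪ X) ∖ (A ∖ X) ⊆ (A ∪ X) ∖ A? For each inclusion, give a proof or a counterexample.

(⟹) Let x ∈ (A ∪ X) ∖ A. Then x ∈ X and x ∉ A, from which x ∈ (A ∪ X) ∖ (A ∖ X).

(⟸) This inclusion fails. Take X = {1}, A = {1}; then 1 ∈ (A ∪ X) ∖ (A ∖ X) but 1 ∉ (A ∪ X) ∖ A.

The sets are not equal: only the forward inclusion holds.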